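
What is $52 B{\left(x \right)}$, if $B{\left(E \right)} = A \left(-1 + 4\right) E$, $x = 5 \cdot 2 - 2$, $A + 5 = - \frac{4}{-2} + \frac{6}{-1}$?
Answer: $-11232$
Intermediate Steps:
$A = -9$ ($A = -5 + \left(- \frac{4}{-2} + \frac{6}{-1}\right) = -5 + \left(\left(-4\right) \left(- \frac{1}{2}\right) + 6 \left(-1\right)\right) = -5 + \left(2 - 6\right) = -5 - 4 = -9$)
$x = 8$ ($x = 10 - 2 = 8$)
$B{\left(E \right)} = - 27 E$ ($B{\left(E \right)} = - 9 \left(-1 + 4\right) E = - 9 \cdot 3 E = - 27 E$)
$52 B{\left(x \right)} = 52 \left(\left(-27\right) 8\right) = 52 \left(-216\right) = -11232$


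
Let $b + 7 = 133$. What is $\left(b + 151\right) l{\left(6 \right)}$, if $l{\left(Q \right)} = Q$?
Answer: $1662$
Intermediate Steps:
$b = 126$ ($b = -7 + 133 = 126$)
$\left(b + 151\right) l{\left(6 \right)} = \left(126 + 151\right) 6 = 277 \cdot 6 = 1662$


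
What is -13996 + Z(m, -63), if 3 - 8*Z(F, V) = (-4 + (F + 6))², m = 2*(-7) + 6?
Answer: -112001/8 ≈ -14000.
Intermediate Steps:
m = -8 (m = -14 + 6 = -8)
Z(F, V) = 3/8 - (2 + F)²/8 (Z(F, V) = 3/8 - (-4 + (F + 6))²/8 = 3/8 - (-4 + (6 + F))²/8 = 3/8 - (2 + F)²/8)
-13996 + Z(m, -63) = -13996 + (3/8 - (2 - 8)²/8) = -13996 + (3/8 - ⅛*(-6)²) = -13996 + (3/8 - ⅛*36) = -13996 + (3/8 - 9/2) = -13996 - 33/8 = -112001/8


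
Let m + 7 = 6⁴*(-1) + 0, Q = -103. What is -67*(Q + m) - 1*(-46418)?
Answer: 140620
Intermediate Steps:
m = -1303 (m = -7 + (6⁴*(-1) + 0) = -7 + (1296*(-1) + 0) = -7 + (-1296 + 0) = -7 - 1296 = -1303)
-67*(Q + m) - 1*(-46418) = -67*(-103 - 1303) - 1*(-46418) = -67*(-1406) + 46418 = 94202 + 46418 = 140620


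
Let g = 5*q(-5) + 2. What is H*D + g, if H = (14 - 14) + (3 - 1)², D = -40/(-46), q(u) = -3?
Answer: -219/23 ≈ -9.5217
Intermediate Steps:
g = -13 (g = 5*(-3) + 2 = -15 + 2 = -13)
D = 20/23 (D = -40*(-1/46) = 20/23 ≈ 0.86957)
H = 4 (H = 0 + 2² = 0 + 4 = 4)
H*D + g = 4*(20/23) - 13 = 80/23 - 13 = -219/23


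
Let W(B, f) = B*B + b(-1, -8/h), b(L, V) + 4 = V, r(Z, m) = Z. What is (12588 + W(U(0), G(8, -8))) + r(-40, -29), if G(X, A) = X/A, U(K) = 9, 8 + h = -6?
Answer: 88379/7 ≈ 12626.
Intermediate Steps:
h = -14 (h = -8 - 6 = -14)
b(L, V) = -4 + V
W(B, f) = -24/7 + B² (W(B, f) = B*B + (-4 - 8/(-14)) = B² + (-4 - 8*(-1/14)) = B² + (-4 + 4/7) = B² - 24/7 = -24/7 + B²)
(12588 + W(U(0), G(8, -8))) + r(-40, -29) = (12588 + (-24/7 + 9²)) - 40 = (12588 + (-24/7 + 81)) - 40 = (12588 + 543/7) - 40 = 88659/7 - 40 = 88379/7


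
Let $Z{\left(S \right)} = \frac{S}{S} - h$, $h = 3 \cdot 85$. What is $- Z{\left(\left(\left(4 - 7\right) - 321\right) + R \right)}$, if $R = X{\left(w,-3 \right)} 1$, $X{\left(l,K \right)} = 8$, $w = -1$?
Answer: $254$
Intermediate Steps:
$h = 255$
$R = 8$ ($R = 8 \cdot 1 = 8$)
$Z{\left(S \right)} = -254$ ($Z{\left(S \right)} = \frac{S}{S} - 255 = 1 - 255 = -254$)
$- Z{\left(\left(\left(4 - 7\right) - 321\right) + R \right)} = \left(-1\right) \left(-254\right) = 254$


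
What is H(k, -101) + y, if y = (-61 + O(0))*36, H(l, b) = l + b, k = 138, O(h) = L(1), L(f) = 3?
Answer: -2051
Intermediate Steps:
O(h) = 3
H(l, b) = b + l
y = -2088 (y = (-61 + 3)*36 = -58*36 = -2088)
H(k, -101) + y = (-101 + 138) - 2088 = 37 - 2088 = -2051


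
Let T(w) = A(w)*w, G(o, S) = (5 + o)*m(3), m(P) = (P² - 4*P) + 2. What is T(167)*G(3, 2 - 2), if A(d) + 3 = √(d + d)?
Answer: 4008 - 1336*√334 ≈ -20408.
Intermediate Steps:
m(P) = 2 + P² - 4*P
A(d) = -3 + √2*√d (A(d) = -3 + √(d + d) = -3 + √(2*d) = -3 + √2*√d)
G(o, S) = -5 - o (G(o, S) = (5 + o)*(2 + 3² - 4*3) = (5 + o)*(2 + 9 - 12) = (5 + o)*(-1) = -5 - o)
T(w) = w*(-3 + √2*√w) (T(w) = (-3 + √2*√w)*w = w*(-3 + √2*√w))
T(167)*G(3, 2 - 2) = (167*(-3 + √2*√167))*(-5 - 1*3) = (167*(-3 + √334))*(-5 - 3) = (-501 + 167*√334)*(-8) = 4008 - 1336*√334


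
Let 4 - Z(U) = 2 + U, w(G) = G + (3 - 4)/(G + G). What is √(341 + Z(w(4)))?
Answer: √5426/4 ≈ 18.415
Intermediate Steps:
w(G) = G - 1/(2*G)
Z(U) = 2 - U (Z(U) = 4 - (2 + U) = 4 + (-2 - U) = 2 - U)
√(341 + Z(w(4))) = √(341 + (2 - (4 - ½/4))) = √(341 + (2 - (4 - ½*¼))) = √(341 + (2 - (4 - ⅛))) = √(341 + (2 - 1*31/8)) = √(341 + (2 - 31/8)) = √(341 - 15/8) = √(2713/8) = √5426/4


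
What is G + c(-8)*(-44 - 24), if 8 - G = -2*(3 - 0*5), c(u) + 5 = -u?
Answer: -190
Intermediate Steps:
c(u) = -5 - u
G = 14 (G = 8 - (-2)*(3 - 0*5) = 8 - (-2)*(3 - 3*0) = 8 - (-2)*(3 + 0) = 8 - (-2)*3 = 8 - 1*(-6) = 8 + 6 = 14)
G + c(-8)*(-44 - 24) = 14 + (-5 - 1*(-8))*(-44 - 24) = 14 + (-5 + 8)*(-68) = 14 + 3*(-68) = 14 - 204 = -190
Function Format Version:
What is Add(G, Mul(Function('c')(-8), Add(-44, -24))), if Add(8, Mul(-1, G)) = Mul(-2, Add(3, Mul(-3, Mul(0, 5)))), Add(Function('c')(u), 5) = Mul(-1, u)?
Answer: -190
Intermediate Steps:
Function('c')(u) = Add(-5, Mul(-1, u))
G = 14 (G = Add(8, Mul(-1, Mul(-2, Add(3, Mul(-3, Mul(0, 5)))))) = Add(8, Mul(-1, Mul(-2, Add(3, Mul(-3, 0))))) = Add(8, Mul(-1, Mul(-2, Add(3, 0)))) = Add(8, Mul(-1, Mul(-2, 3))) = Add(8, Mul(-1, -6)) = Add(8, 6) = 14)
Add(G, Mul(Function('c')(-8), Add(-44, -24))) = Add(14, Mul(Add(-5, Mul(-1, -8)), Add(-44, -24))) = Add(14, Mul(Add(-5, 8), -68)) = Add(14, Mul(3, -68)) = Add(14, -204) = -190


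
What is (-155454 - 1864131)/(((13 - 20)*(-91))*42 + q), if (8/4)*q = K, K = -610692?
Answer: 673195/92864 ≈ 7.2493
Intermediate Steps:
q = -305346 (q = (½)*(-610692) = -305346)
(-155454 - 1864131)/(((13 - 20)*(-91))*42 + q) = (-155454 - 1864131)/(((13 - 20)*(-91))*42 - 305346) = -2019585/(-7*(-91)*42 - 305346) = -2019585/(637*42 - 305346) = -2019585/(26754 - 305346) = -2019585/(-278592) = -2019585*(-1/278592) = 673195/92864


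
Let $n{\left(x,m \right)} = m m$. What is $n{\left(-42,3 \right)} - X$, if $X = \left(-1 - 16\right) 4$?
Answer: $77$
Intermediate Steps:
$X = -68$ ($X = \left(-17\right) 4 = -68$)
$n{\left(x,m \right)} = m^{2}$
$n{\left(-42,3 \right)} - X = 3^{2} - -68 = 9 + 68 = 77$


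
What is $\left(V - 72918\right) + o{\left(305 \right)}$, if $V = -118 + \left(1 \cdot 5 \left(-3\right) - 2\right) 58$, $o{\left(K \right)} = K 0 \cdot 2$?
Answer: $-74022$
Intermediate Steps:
$o{\left(K \right)} = 0$ ($o{\left(K \right)} = K 0 = 0$)
$V = -1104$ ($V = -118 + \left(1 \left(-15\right) - 2\right) 58 = -118 + \left(-15 - 2\right) 58 = -118 - 986 = -1104$)
$\left(V - 72918\right) + o{\left(305 \right)} = \left(-1104 - 72918\right) + 0 = -74022 + 0 = -74022$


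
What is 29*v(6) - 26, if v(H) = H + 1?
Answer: 177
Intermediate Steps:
v(H) = 1 + H
29*v(6) - 26 = 29*(1 + 6) - 26 = 29*7 - 26 = 203 - 26 = 177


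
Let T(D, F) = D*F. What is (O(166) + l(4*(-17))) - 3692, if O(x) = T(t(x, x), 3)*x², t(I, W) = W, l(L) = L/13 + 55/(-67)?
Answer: 11949414445/871 ≈ 1.3719e+7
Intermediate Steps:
l(L) = -55/67 + L/13 (l(L) = L*(1/13) + 55*(-1/67) = L/13 - 55/67 = -55/67 + L/13)
O(x) = 3*x³ (O(x) = (x*3)*x² = (3*x)*x² = 3*x³)
(O(166) + l(4*(-17))) - 3692 = (3*166³ + (-55/67 + (4*(-17))/13)) - 3692 = (3*4574296 + (-55/67 + (1/13)*(-68))) - 3692 = (13722888 + (-55/67 - 68/13)) - 3692 = (13722888 - 5271/871) - 3692 = 11952630177/871 - 3692 = 11949414445/871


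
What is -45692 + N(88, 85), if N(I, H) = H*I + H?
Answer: -38127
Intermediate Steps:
N(I, H) = H + H*I
-45692 + N(88, 85) = -45692 + 85*(1 + 88) = -45692 + 85*89 = -45692 + 7565 = -38127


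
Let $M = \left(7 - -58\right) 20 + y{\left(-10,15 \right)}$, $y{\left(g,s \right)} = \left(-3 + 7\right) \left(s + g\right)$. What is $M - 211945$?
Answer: $-210625$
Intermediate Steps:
$y{\left(g,s \right)} = 4 g + 4 s$ ($y{\left(g,s \right)} = 4 \left(g + s\right) = 4 g + 4 s$)
$M = 1320$ ($M = \left(7 - -58\right) 20 + \left(4 \left(-10\right) + 4 \cdot 15\right) = \left(7 + 58\right) 20 + \left(-40 + 60\right) = 65 \cdot 20 + 20 = 1300 + 20 = 1320$)
$M - 211945 = 1320 - 211945 = -210625$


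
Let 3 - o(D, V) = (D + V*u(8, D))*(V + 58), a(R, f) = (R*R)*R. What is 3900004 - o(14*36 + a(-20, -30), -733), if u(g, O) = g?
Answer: 12918001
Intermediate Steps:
a(R, f) = R³ (a(R, f) = R²*R = R³)
o(D, V) = 3 - (58 + V)*(D + 8*V) (o(D, V) = 3 - (D + V*8)*(V + 58) = 3 - (D + 8*V)*(58 + V) = 3 - (58 + V)*(D + 8*V))
3900004 - o(14*36 + a(-20, -30), -733) = 3900004 - (3 - 464*(-733) - 58*(14*36 + (-20)³) - 8*(-733)² - 1*(14*36 + (-20)³)*(-733)) = 3900004 - (3 + 340112 - 58*(504 - 8000) - 8*537289 - 1*(504 - 8000)*(-733)) = 3900004 - (3 + 340112 - 58*(-7496) - 4298312 - 1*(-7496)*(-733)) = 3900004 - (3 + 340112 + 434768 - 4298312 - 5494568) = 3900004 - 1*(-9017997) = 3900004 + 9017997 = 12918001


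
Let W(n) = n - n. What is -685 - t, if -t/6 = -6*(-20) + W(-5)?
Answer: 35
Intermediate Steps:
W(n) = 0
t = -720 (t = -6*(-6*(-20) + 0) = -6*(120 + 0) = -6*120 = -720)
-685 - t = -685 - 1*(-720) = -685 + 720 = 35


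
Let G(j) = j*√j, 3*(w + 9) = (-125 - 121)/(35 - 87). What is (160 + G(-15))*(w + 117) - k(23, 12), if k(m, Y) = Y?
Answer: 227764/13 - 42735*I*√15/26 ≈ 17520.0 - 6365.8*I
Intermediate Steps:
w = -193/26 (w = -9 + ((-125 - 121)/(35 - 87))/3 = -9 + (-246/(-52))/3 = -9 + (-246*(-1/52))/3 = -9 + (⅓)*(123/26) = -9 + 41/26 = -193/26 ≈ -7.4231)
G(j) = j^(3/2)
(160 + G(-15))*(w + 117) - k(23, 12) = (160 + (-15)^(3/2))*(-193/26 + 117) - 1*12 = (160 - 15*I*√15)*(2849/26) - 12 = (227920/13 - 42735*I*√15/26) - 12 = 227764/13 - 42735*I*√15/26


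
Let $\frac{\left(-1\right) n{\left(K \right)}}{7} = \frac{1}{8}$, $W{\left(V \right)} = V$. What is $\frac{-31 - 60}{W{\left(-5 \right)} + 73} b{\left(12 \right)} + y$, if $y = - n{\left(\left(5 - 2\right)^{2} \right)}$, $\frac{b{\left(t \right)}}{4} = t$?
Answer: $- \frac{8617}{136} \approx -63.36$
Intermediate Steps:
$b{\left(t \right)} = 4 t$
$n{\left(K \right)} = - \frac{7}{8}$
$y = \frac{7}{8}$ ($y = \left(-1\right) \left(- \frac{7}{8}\right) = \frac{7}{8} \approx 0.875$)
$\frac{-31 - 60}{W{\left(-5 \right)} + 73} b{\left(12 \right)} + y = \frac{-31 - 60}{-5 + 73} \cdot 4 \cdot 12 + \frac{7}{8} = - \frac{91}{68} \cdot 48 + \frac{7}{8} = \left(-91\right) \frac{1}{68} \cdot 48 + \frac{7}{8} = \left(- \frac{91}{68}\right) 48 + \frac{7}{8} = - \frac{1092}{17} + \frac{7}{8} = - \frac{8617}{136}$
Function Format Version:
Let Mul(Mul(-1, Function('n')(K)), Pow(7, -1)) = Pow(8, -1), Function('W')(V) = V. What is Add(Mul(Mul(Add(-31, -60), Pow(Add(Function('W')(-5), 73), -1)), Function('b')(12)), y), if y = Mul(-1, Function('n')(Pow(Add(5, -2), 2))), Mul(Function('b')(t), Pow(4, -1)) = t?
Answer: Rational(-8617, 136) ≈ -63.360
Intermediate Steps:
Function('b')(t) = Mul(4, t)
Function('n')(K) = Rational(-7, 8) (Function('n')(K) = Mul(-7, Pow(8, -1)) = Mul(-7, Rational(1, 8)) = Rational(-7, 8))
y = Rational(7, 8) (y = Mul(-1, Rational(-7, 8)) = Rational(7, 8) ≈ 0.87500)
Add(Mul(Mul(Add(-31, -60), Pow(Add(Function('W')(-5), 73), -1)), Function('b')(12)), y) = Add(Mul(Mul(Add(-31, -60), Pow(Add(-5, 73), -1)), Mul(4, 12)), Rational(7, 8)) = Add(Mul(Mul(-91, Pow(68, -1)), 48), Rational(7, 8)) = Add(Mul(Mul(-91, Rational(1, 68)), 48), Rational(7, 8)) = Add(Mul(Rational(-91, 68), 48), Rational(7, 8)) = Add(Rational(-1092, 17), Rational(7, 8)) = Rational(-8617, 136)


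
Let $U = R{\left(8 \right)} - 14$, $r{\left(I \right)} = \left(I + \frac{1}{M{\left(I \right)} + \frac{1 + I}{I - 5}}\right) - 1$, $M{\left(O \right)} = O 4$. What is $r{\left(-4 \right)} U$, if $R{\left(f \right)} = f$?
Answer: $\frac{1428}{47} \approx 30.383$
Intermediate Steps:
$M{\left(O \right)} = 4 O$
$r{\left(I \right)} = -1 + I + \frac{1}{4 I + \frac{1 + I}{-5 + I}}$ ($r{\left(I \right)} = \left(I + \frac{1}{4 I + \frac{1 + I}{I - 5}}\right) - 1 = \left(I + \frac{1}{4 I + \frac{1 + I}{-5 + I}}\right) - 1 = -1 + I + \frac{1}{4 I + \frac{1 + I}{-5 + I}}$)
$U = -6$ ($U = 8 - 14 = -6$)
$r{\left(-4 \right)} U = \frac{-6 - 23 \left(-4\right)^{2} + 4 \left(-4\right)^{3} + 21 \left(-4\right)}{1 - -76 + 4 \left(-4\right)^{2}} \left(-6\right) = \frac{-6 - 368 + 4 \left(-64\right) - 84}{1 + 76 + 4 \cdot 16} \left(-6\right) = \frac{-6 - 368 - 256 - 84}{1 + 76 + 64} \left(-6\right) = \frac{1}{141} \left(-714\right) \left(-6\right) = \left(- \frac{238}{47}\right) \left(-6\right) = \frac{1428}{47}$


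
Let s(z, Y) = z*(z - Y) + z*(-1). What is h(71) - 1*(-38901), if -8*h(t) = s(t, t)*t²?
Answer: 669119/8 ≈ 83640.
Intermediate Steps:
s(z, Y) = -z + z*(z - Y) (s(z, Y) = z*(z - Y) - z = -z + z*(z - Y))
h(t) = t³/8 (h(t) = -t*(-1 + t - t)*t²/8 = -t*(-1)*t²/8 = -(-t)*t²/8 = -(-1)*t³/8 = t³/8)
h(71) - 1*(-38901) = (⅛)*71³ - 1*(-38901) = (⅛)*357911 + 38901 = 357911/8 + 38901 = 669119/8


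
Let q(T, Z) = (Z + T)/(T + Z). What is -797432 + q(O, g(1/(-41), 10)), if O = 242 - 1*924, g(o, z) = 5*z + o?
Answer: -797431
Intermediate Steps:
g(o, z) = o + 5*z
O = -682 (O = 242 - 924 = -682)
q(T, Z) = 1 (q(T, Z) = (T + Z)/(T + Z) = 1)
-797432 + q(O, g(1/(-41), 10)) = -797432 + 1 = -797431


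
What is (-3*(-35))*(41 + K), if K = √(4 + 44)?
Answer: 4305 + 420*√3 ≈ 5032.5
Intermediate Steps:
K = 4*√3 (K = √48 = 4*√3 ≈ 6.9282)
(-3*(-35))*(41 + K) = (-3*(-35))*(41 + 4*√3) = 105*(41 + 4*√3) = 4305 + 420*√3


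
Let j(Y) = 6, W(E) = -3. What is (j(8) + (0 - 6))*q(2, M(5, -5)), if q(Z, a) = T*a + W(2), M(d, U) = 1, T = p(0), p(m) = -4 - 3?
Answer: 0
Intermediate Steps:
p(m) = -7
T = -7
q(Z, a) = -3 - 7*a (q(Z, a) = -7*a - 3 = -3 - 7*a)
(j(8) + (0 - 6))*q(2, M(5, -5)) = (6 + (0 - 6))*(-3 - 7*1) = (6 - 6)*(-3 - 7) = 0*(-10) = 0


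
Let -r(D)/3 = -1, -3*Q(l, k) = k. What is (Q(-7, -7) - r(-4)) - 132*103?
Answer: -40790/3 ≈ -13597.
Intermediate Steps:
Q(l, k) = -k/3
r(D) = 3 (r(D) = -3*(-1) = 3)
(Q(-7, -7) - r(-4)) - 132*103 = (-⅓*(-7) - 1*3) - 132*103 = (7/3 - 3) - 13596 = -⅔ - 13596 = -40790/3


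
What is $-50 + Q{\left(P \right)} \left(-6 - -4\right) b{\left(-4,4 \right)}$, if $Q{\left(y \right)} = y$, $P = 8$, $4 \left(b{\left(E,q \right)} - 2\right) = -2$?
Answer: $-74$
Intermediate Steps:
$b{\left(E,q \right)} = \frac{3}{2}$ ($b{\left(E,q \right)} = 2 + \frac{1}{4} \left(-2\right) = 2 - \frac{1}{2} = \frac{3}{2}$)
$-50 + Q{\left(P \right)} \left(-6 - -4\right) b{\left(-4,4 \right)} = -50 + 8 \left(-6 - -4\right) \frac{3}{2} = -50 + 8 \left(-6 + 4\right) \frac{3}{2} = -50 + 8 \left(\left(-2\right) \frac{3}{2}\right) = -50 + 8 \left(-3\right) = -50 - 24 = -74$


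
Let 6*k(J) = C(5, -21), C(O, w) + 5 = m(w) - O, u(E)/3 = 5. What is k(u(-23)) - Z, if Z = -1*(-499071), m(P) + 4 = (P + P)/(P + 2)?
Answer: -28447159/57 ≈ -4.9907e+5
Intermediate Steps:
u(E) = 15 (u(E) = 3*5 = 15)
m(P) = -4 + 2*P/(2 + P) (m(P) = -4 + (P + P)/(P + 2) = -4 + (2*P)/(2 + P) = -4 + 2*P/(2 + P))
C(O, w) = -5 - O + 2*(-4 - w)/(2 + w) (C(O, w) = -5 + (2*(-4 - w)/(2 + w) - O) = -5 + (-O + 2*(-4 - w)/(2 + w)) = -5 - O + 2*(-4 - w)/(2 + w))
k(J) = -112/57 (k(J) = ((-8 - 2*(-21) + (-5 - 1*5)*(2 - 21))/(2 - 21))/6 = ((-8 + 42 + (-5 - 5)*(-19))/(-19))/6 = (-(-8 + 42 - 10*(-19))/19)/6 = (-(-8 + 42 + 190)/19)/6 = (-1/19*224)/6 = (⅙)*(-224/19) = -112/57)
Z = 499071
k(u(-23)) - Z = -112/57 - 1*499071 = -112/57 - 499071 = -28447159/57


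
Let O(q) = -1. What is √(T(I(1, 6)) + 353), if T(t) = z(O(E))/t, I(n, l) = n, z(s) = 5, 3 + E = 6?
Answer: √358 ≈ 18.921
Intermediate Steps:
E = 3 (E = -3 + 6 = 3)
T(t) = 5/t
√(T(I(1, 6)) + 353) = √(5/1 + 353) = √(5*1 + 353) = √(5 + 353) = √358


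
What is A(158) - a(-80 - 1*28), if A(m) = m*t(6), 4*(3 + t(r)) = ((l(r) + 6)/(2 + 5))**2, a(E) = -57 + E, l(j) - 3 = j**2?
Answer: 129693/98 ≈ 1323.4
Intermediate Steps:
l(j) = 3 + j**2
t(r) = -3 + (9/7 + r**2/7)**2/4 (t(r) = -3 + (((3 + r**2) + 6)/(2 + 5))**2/4 = -3 + ((9 + r**2)/7)**2/4 = -3 + ((9 + r**2)*(1/7))**2/4 = -3 + (9/7 + r**2/7)**2/4)
A(m) = 1437*m/196 (A(m) = m*(-3 + (9 + 6**2)**2/196) = m*(-3 + (9 + 36)**2/196) = m*(-3 + (1/196)*45**2) = m*(-3 + (1/196)*2025) = m*(-3 + 2025/196) = m*(1437/196) = 1437*m/196)
A(158) - a(-80 - 1*28) = (1437/196)*158 - (-57 + (-80 - 1*28)) = 113523/98 - (-57 + (-80 - 28)) = 113523/98 - (-57 - 108) = 113523/98 - 1*(-165) = 113523/98 + 165 = 129693/98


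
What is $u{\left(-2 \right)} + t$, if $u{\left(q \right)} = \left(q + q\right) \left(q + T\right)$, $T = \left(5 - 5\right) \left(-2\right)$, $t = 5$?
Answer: $13$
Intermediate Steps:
$T = 0$ ($T = 0 \left(-2\right) = 0$)
$u{\left(q \right)} = 2 q^{2}$ ($u{\left(q \right)} = \left(q + q\right) \left(q + 0\right) = 2 q q = 2 q^{2}$)
$u{\left(-2 \right)} + t = 2 \left(-2\right)^{2} + 5 = 2 \cdot 4 + 5 = 8 + 5 = 13$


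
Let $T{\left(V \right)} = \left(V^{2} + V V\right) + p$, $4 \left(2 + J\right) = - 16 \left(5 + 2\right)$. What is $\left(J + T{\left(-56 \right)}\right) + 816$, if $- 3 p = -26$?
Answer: $\frac{21200}{3} \approx 7066.7$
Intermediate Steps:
$p = \frac{26}{3}$ ($p = \left(- \frac{1}{3}\right) \left(-26\right) = \frac{26}{3} \approx 8.6667$)
$J = -30$ ($J = -2 + \frac{\left(-16\right) \left(5 + 2\right)}{4} = -2 + \frac{\left(-16\right) 7}{4} = -2 + \frac{1}{4} \left(-112\right) = -2 - 28 = -30$)
$T{\left(V \right)} = \frac{26}{3} + 2 V^{2}$ ($T{\left(V \right)} = \left(V^{2} + V V\right) + \frac{26}{3} = \left(V^{2} + V^{2}\right) + \frac{26}{3} = 2 V^{2} + \frac{26}{3} = \frac{26}{3} + 2 V^{2}$)
$\left(J + T{\left(-56 \right)}\right) + 816 = \left(-30 + \left(\frac{26}{3} + 2 \left(-56\right)^{2}\right)\right) + 816 = \left(-30 + \left(\frac{26}{3} + 2 \cdot 3136\right)\right) + 816 = \left(-30 + \left(\frac{26}{3} + 6272\right)\right) + 816 = \left(-30 + \frac{18842}{3}\right) + 816 = \frac{18752}{3} + 816 = \frac{21200}{3}$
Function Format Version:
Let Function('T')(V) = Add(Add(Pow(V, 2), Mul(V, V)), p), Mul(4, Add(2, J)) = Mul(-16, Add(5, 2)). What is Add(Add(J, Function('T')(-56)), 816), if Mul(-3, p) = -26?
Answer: Rational(21200, 3) ≈ 7066.7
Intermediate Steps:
p = Rational(26, 3) (p = Mul(Rational(-1, 3), -26) = Rational(26, 3) ≈ 8.6667)
J = -30 (J = Add(-2, Mul(Rational(1, 4), Mul(-16, Add(5, 2)))) = Add(-2, Mul(Rational(1, 4), Mul(-16, 7))) = Add(-2, Mul(Rational(1, 4), -112)) = Add(-2, -28) = -30)
Function('T')(V) = Add(Rational(26, 3), Mul(2, Pow(V, 2))) (Function('T')(V) = Add(Add(Pow(V, 2), Mul(V, V)), Rational(26, 3)) = Add(Add(Pow(V, 2), Pow(V, 2)), Rational(26, 3)) = Add(Mul(2, Pow(V, 2)), Rational(26, 3)) = Add(Rational(26, 3), Mul(2, Pow(V, 2))))
Add(Add(J, Function('T')(-56)), 816) = Add(Add(-30, Add(Rational(26, 3), Mul(2, Pow(-56, 2)))), 816) = Add(Add(-30, Add(Rational(26, 3), Mul(2, 3136))), 816) = Add(Add(-30, Add(Rational(26, 3), 6272)), 816) = Add(Add(-30, Rational(18842, 3)), 816) = Add(Rational(18752, 3), 816) = Rational(21200, 3)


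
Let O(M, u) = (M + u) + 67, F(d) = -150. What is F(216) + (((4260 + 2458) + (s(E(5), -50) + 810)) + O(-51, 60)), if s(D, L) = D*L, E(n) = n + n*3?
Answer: 6454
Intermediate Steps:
O(M, u) = 67 + M + u
E(n) = 4*n (E(n) = n + 3*n = 4*n)
F(216) + (((4260 + 2458) + (s(E(5), -50) + 810)) + O(-51, 60)) = -150 + (((4260 + 2458) + ((4*5)*(-50) + 810)) + (67 - 51 + 60)) = -150 + ((6718 + (20*(-50) + 810)) + 76) = -150 + ((6718 + (-1000 + 810)) + 76) = -150 + ((6718 - 190) + 76) = -150 + (6528 + 76) = -150 + 6604 = 6454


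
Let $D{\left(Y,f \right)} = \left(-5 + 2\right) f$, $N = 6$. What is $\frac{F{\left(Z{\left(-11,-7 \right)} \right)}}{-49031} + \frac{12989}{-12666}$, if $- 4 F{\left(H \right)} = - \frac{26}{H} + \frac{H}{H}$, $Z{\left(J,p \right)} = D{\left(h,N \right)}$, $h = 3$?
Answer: $- \frac{955283878}{931539969} \approx -1.0255$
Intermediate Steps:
$D{\left(Y,f \right)} = - 3 f$
$Z{\left(J,p \right)} = -18$ ($Z{\left(J,p \right)} = \left(-3\right) 6 = -18$)
$F{\left(H \right)} = - \frac{1}{4} + \frac{13}{2 H}$ ($F{\left(H \right)} = - \frac{- \frac{26}{H} + \frac{H}{H}}{4} = - \frac{- \frac{26}{H} + 1}{4} = - \frac{1 - \frac{26}{H}}{4} = - \frac{1}{4} + \frac{13}{2 H}$)
$\frac{F{\left(Z{\left(-11,-7 \right)} \right)}}{-49031} + \frac{12989}{-12666} = \frac{\frac{1}{4} \frac{1}{-18} \left(26 - -18\right)}{-49031} + \frac{12989}{-12666} = \frac{1}{4} \left(- \frac{1}{18}\right) \left(26 + 18\right) \left(- \frac{1}{49031}\right) + 12989 \left(- \frac{1}{12666}\right) = \frac{1}{4} \left(- \frac{1}{18}\right) 44 \left(- \frac{1}{49031}\right) - \frac{12989}{12666} = \left(- \frac{11}{18}\right) \left(- \frac{1}{49031}\right) - \frac{12989}{12666} = \frac{11}{882558} - \frac{12989}{12666} = - \frac{955283878}{931539969}$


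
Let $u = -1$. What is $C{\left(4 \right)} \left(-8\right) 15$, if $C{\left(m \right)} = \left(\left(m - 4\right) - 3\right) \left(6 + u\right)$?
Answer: $1800$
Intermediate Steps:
$C{\left(m \right)} = -35 + 5 m$ ($C{\left(m \right)} = \left(\left(m - 4\right) - 3\right) \left(6 - 1\right) = \left(\left(-4 + m\right) - 3\right) 5 = \left(-7 + m\right) 5 = -35 + 5 m$)
$C{\left(4 \right)} \left(-8\right) 15 = \left(-35 + 5 \cdot 4\right) \left(-8\right) 15 = \left(-35 + 20\right) \left(-8\right) 15 = \left(-15\right) \left(-8\right) 15 = 120 \cdot 15 = 1800$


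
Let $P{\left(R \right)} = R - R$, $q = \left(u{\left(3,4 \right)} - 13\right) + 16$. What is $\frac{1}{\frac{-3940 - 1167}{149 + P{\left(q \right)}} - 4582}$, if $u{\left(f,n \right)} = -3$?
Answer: $- \frac{149}{687825} \approx -0.00021662$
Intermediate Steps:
$q = 0$ ($q = \left(-3 - 13\right) + 16 = -16 + 16 = 0$)
$P{\left(R \right)} = 0$
$\frac{1}{\frac{-3940 - 1167}{149 + P{\left(q \right)}} - 4582} = \frac{1}{\frac{-3940 - 1167}{149 + 0} - 4582} = \frac{1}{- \frac{5107}{149} - 4582} = \frac{1}{- \frac{687825}{149}} = - \frac{149}{687825}$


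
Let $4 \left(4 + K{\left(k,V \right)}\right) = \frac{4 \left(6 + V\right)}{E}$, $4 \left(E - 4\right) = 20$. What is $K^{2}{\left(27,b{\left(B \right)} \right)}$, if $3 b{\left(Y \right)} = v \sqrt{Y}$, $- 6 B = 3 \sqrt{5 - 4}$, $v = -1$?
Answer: $\frac{\left(180 + i \sqrt{2}\right)^{2}}{2916} \approx 11.11 + 0.17459 i$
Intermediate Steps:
$B = - \frac{1}{2}$ ($B = - \frac{3 \sqrt{5 - 4}}{6} = - \frac{3 \sqrt{1}}{6} = - \frac{3 \cdot 1}{6} = \left(- \frac{1}{6}\right) 3 = - \frac{1}{2} \approx -0.5$)
$E = 9$ ($E = 4 + \frac{1}{4} \cdot 20 = 4 + 5 = 9$)
$b{\left(Y \right)} = - \frac{\sqrt{Y}}{3}$ ($b{\left(Y \right)} = \frac{\left(-1\right) \sqrt{Y}}{3} = - \frac{\sqrt{Y}}{3}$)
$K{\left(k,V \right)} = - \frac{10}{3} + \frac{V}{9}$ ($K{\left(k,V \right)} = -4 + \frac{4 \left(6 + V\right) \frac{1}{9}}{4} = -4 + \frac{\left(24 + 4 V\right) \frac{1}{9}}{4} = -4 + \frac{\frac{8}{3} + \frac{4 V}{9}}{4} = -4 + \left(\frac{2}{3} + \frac{V}{9}\right) = - \frac{10}{3} + \frac{V}{9}$)
$K^{2}{\left(27,b{\left(B \right)} \right)} = \left(- \frac{10}{3} + \frac{\left(- \frac{1}{3}\right) \sqrt{- \frac{1}{2}}}{9}\right)^{2} = \left(- \frac{10}{3} + \frac{\left(- \frac{1}{3}\right) \frac{i \sqrt{2}}{2}}{9}\right)^{2} = \left(- \frac{10}{3} + \frac{\left(- \frac{1}{6}\right) i \sqrt{2}}{9}\right)^{2} = \left(- \frac{10}{3} - \frac{i \sqrt{2}}{54}\right)^{2}$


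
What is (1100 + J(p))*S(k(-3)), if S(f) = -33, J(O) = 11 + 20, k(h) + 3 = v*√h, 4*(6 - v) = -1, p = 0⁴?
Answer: -37323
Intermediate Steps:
p = 0
v = 25/4 (v = 6 - ¼*(-1) = 6 + ¼ = 25/4 ≈ 6.2500)
k(h) = -3 + 25*√h/4
J(O) = 31
(1100 + J(p))*S(k(-3)) = (1100 + 31)*(-33) = 1131*(-33) = -37323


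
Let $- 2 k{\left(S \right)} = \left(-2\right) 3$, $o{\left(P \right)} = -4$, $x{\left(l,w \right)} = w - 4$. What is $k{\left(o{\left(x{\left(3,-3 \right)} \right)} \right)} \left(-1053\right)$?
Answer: $-3159$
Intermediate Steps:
$x{\left(l,w \right)} = -4 + w$
$k{\left(S \right)} = 3$ ($k{\left(S \right)} = - \frac{\left(-2\right) 3}{2} = \left(- \frac{1}{2}\right) \left(-6\right) = 3$)
$k{\left(o{\left(x{\left(3,-3 \right)} \right)} \right)} \left(-1053\right) = 3 \left(-1053\right) = -3159$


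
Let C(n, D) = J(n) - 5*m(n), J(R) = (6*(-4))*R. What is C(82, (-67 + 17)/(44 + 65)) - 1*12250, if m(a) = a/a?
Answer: -14223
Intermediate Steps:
m(a) = 1
J(R) = -24*R
C(n, D) = -5 - 24*n (C(n, D) = -24*n - 5 = -5 - 24*n)
C(82, (-67 + 17)/(44 + 65)) - 1*12250 = (-5 - 24*82) - 1*12250 = (-5 - 1968) - 12250 = -1973 - 12250 = -14223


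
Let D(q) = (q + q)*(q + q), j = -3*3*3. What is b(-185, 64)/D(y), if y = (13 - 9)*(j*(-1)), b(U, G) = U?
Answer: -185/46656 ≈ -0.0039652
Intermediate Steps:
j = -27 (j = -9*3 = -27)
y = 108 (y = (13 - 9)*(-27*(-1)) = 4*27 = 108)
D(q) = 4*q**2 (D(q) = (2*q)*(2*q) = 4*q**2)
b(-185, 64)/D(y) = -185/(4*108**2) = -185/(4*11664) = -185/46656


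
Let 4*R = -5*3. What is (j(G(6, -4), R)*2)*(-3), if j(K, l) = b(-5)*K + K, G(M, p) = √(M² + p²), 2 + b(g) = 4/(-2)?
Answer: 36*√13 ≈ 129.80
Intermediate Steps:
b(g) = -4 (b(g) = -2 + 4/(-2) = -2 + 4*(-½) = -2 - 2 = -4)
R = -15/4 (R = (-5*3)/4 = (¼)*(-15) = -15/4 ≈ -3.7500)
j(K, l) = -3*K (j(K, l) = -4*K + K = -3*K)
(j(G(6, -4), R)*2)*(-3) = (-3*√(6² + (-4)²)*2)*(-3) = (-3*√(36 + 16)*2)*(-3) = (-6*√13*2)*(-3) = -12*√13*(-3) = 36*√13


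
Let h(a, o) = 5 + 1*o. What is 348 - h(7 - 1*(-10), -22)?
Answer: 365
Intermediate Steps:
h(a, o) = 5 + o
348 - h(7 - 1*(-10), -22) = 348 - (5 - 22) = 348 - 1*(-17) = 348 + 17 = 365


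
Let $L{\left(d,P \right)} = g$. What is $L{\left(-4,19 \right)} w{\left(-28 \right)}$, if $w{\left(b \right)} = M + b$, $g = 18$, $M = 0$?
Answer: $-504$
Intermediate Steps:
$L{\left(d,P \right)} = 18$
$w{\left(b \right)} = b$ ($w{\left(b \right)} = 0 + b = b$)
$L{\left(-4,19 \right)} w{\left(-28 \right)} = 18 \left(-28\right) = -504$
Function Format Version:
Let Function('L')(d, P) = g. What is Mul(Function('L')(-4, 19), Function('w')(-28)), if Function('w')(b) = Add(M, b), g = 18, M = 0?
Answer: -504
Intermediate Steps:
Function('L')(d, P) = 18
Function('w')(b) = b (Function('w')(b) = Add(0, b) = b)
Mul(Function('L')(-4, 19), Function('w')(-28)) = Mul(18, -28) = -504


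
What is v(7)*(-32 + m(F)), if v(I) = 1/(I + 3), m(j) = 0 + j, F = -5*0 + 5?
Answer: -27/10 ≈ -2.7000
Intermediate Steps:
F = 5 (F = 0 + 5 = 5)
m(j) = j
v(I) = 1/(3 + I)
v(7)*(-32 + m(F)) = (-32 + 5)/(3 + 7) = -27/10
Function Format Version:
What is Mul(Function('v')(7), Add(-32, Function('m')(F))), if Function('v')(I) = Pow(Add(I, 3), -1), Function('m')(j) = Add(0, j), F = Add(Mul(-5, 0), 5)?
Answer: Rational(-27, 10) ≈ -2.7000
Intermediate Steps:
F = 5 (F = Add(0, 5) = 5)
Function('m')(j) = j
Function('v')(I) = Pow(Add(3, I), -1)
Mul(Function('v')(7), Add(-32, Function('m')(F))) = Mul(Pow(Add(3, 7), -1), Add(-32, 5)) = Mul(Pow(10, -1), -27) = Mul(Rational(1, 10), -27) = Rational(-27, 10)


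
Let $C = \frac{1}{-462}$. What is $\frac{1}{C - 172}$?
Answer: $- \frac{462}{79465} \approx -0.0058139$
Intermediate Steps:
$C = - \frac{1}{462} \approx -0.0021645$
$\frac{1}{C - 172} = \frac{1}{- \frac{1}{462} - 172} = \frac{1}{- \frac{79465}{462}} = - \frac{462}{79465}$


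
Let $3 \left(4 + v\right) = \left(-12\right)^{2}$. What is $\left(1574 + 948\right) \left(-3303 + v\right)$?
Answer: $-8219198$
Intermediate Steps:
$v = 44$ ($v = -4 + \frac{\left(-12\right)^{2}}{3} = -4 + \frac{1}{3} \cdot 144 = -4 + 48 = 44$)
$\left(1574 + 948\right) \left(-3303 + v\right) = \left(1574 + 948\right) \left(-3303 + 44\right) = 2522 \left(-3259\right) = -8219198$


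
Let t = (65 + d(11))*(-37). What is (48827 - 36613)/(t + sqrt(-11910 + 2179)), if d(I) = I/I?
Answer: -806124/161435 - 12214*I*sqrt(9731)/5973095 ≈ -4.9935 - 0.20171*I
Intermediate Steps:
d(I) = 1
t = -2442 (t = (65 + 1)*(-37) = 66*(-37) = -2442)
(48827 - 36613)/(t + sqrt(-11910 + 2179)) = (48827 - 36613)/(-2442 + sqrt(-11910 + 2179)) = 12214/(-2442 + sqrt(-9731)) = 12214/(-2442 + I*sqrt(9731))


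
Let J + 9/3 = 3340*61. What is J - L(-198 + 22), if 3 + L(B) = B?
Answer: 203916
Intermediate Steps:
L(B) = -3 + B
J = 203737 (J = -3 + 3340*61 = -3 + 203740 = 203737)
J - L(-198 + 22) = 203737 - (-3 + (-198 + 22)) = 203737 - (-3 - 176) = 203737 - 1*(-179) = 203737 + 179 = 203916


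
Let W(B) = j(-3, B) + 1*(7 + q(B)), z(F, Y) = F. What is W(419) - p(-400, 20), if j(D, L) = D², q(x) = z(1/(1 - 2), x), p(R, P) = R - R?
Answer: 15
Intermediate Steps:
p(R, P) = 0
q(x) = -1 (q(x) = 1/(1 - 2) = 1/(-1) = -1)
W(B) = 15 (W(B) = (-3)² + 1*(7 - 1) = 9 + 1*6 = 9 + 6 = 15)
W(419) - p(-400, 20) = 15 - 1*0 = 15 + 0 = 15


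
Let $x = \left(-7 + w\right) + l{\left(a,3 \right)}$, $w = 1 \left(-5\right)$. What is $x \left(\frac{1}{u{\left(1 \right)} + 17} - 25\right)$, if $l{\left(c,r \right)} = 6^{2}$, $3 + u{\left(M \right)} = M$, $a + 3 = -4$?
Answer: $- \frac{2992}{5} \approx -598.4$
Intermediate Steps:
$a = -7$ ($a = -3 - 4 = -7$)
$u{\left(M \right)} = -3 + M$
$l{\left(c,r \right)} = 36$
$w = -5$
$x = 24$ ($x = \left(-7 - 5\right) + 36 = -12 + 36 = 24$)
$x \left(\frac{1}{u{\left(1 \right)} + 17} - 25\right) = 24 \left(\frac{1}{\left(-3 + 1\right) + 17} - 25\right) = 24 \left(\frac{1}{-2 + 17} - 25\right) = 24 \left(\frac{1}{15} - 25\right) = 24 \left(- \frac{374}{15}\right) = - \frac{2992}{5}$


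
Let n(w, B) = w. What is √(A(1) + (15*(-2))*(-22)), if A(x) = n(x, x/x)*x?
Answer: √661 ≈ 25.710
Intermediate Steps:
A(x) = x² (A(x) = x*x = x²)
√(A(1) + (15*(-2))*(-22)) = √(1² + (15*(-2))*(-22)) = √(1 - 30*(-22)) = √(1 + 660) = √661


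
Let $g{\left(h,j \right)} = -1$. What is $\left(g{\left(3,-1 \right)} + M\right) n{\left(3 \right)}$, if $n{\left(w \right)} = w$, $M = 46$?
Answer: $135$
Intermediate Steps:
$\left(g{\left(3,-1 \right)} + M\right) n{\left(3 \right)} = \left(-1 + 46\right) 3 = 45 \cdot 3 = 135$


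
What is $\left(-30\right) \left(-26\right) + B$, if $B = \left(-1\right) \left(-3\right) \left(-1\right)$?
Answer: $777$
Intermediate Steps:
$B = -3$ ($B = 3 \left(-1\right) = -3$)
$\left(-30\right) \left(-26\right) + B = \left(-30\right) \left(-26\right) - 3 = 780 - 3 = 777$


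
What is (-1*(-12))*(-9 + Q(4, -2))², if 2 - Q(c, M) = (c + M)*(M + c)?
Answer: 1452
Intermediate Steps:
Q(c, M) = 2 - (M + c)² (Q(c, M) = 2 - (c + M)*(M + c) = 2 - (M + c)*(M + c) = 2 - (M + c)²)
(-1*(-12))*(-9 + Q(4, -2))² = (-1*(-12))*(-9 + (2 - (-2 + 4)²))² = 12*(-9 + (2 - 1*2²))² = 12*(-9 + (2 - 1*4))² = 12*(-9 + (2 - 4))² = 12*(-9 - 2)² = 12*(-11)² = 12*121 = 1452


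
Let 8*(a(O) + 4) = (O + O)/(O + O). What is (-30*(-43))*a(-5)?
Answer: -19995/4 ≈ -4998.8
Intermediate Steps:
a(O) = -31/8 (a(O) = -4 + ((O + O)/(O + O))/8 = -4 + ((2*O)/((2*O)))/8 = -4 + ((2*O)*(1/(2*O)))/8 = -4 + (⅛)*1 = -4 + ⅛ = -31/8)
(-30*(-43))*a(-5) = -30*(-43)*(-31/8) = 1290*(-31/8) = -19995/4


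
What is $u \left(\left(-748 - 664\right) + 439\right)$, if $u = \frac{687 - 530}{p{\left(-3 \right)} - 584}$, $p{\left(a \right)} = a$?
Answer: $\frac{152761}{587} \approx 260.24$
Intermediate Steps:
$u = - \frac{157}{587}$ ($u = \frac{687 - 530}{-3 - 584} = \frac{157}{-587} = 157 \left(- \frac{1}{587}\right) = - \frac{157}{587} \approx -0.26746$)
$u \left(\left(-748 - 664\right) + 439\right) = - \frac{157 \left(\left(-748 - 664\right) + 439\right)}{587} = - \frac{157 \left(-1412 + 439\right)}{587} = \left(- \frac{157}{587}\right) \left(-973\right) = \frac{152761}{587}$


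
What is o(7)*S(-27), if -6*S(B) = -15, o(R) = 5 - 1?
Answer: 10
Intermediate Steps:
o(R) = 4
S(B) = 5/2 (S(B) = -⅙*(-15) = 5/2)
o(7)*S(-27) = 4*(5/2) = 10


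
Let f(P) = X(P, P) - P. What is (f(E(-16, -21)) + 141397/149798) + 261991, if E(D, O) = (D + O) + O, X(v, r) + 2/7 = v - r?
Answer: 274781602897/1048586 ≈ 2.6205e+5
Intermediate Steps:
X(v, r) = -2/7 + v - r (X(v, r) = -2/7 + (v - r) = -2/7 + v - r)
E(D, O) = D + 2*O
f(P) = -2/7 - P (f(P) = (-2/7 + P - P) - P = -2/7 - P)
(f(E(-16, -21)) + 141397/149798) + 261991 = ((-2/7 - (-16 + 2*(-21))) + 141397/149798) + 261991 = ((-2/7 - (-16 - 42)) + 141397*(1/149798)) + 261991 = ((-2/7 - 1*(-58)) + 141397/149798) + 261991 = ((-2/7 + 58) + 141397/149798) + 261991 = (404/7 + 141397/149798) + 261991 = 61508171/1048586 + 261991 = 274781602897/1048586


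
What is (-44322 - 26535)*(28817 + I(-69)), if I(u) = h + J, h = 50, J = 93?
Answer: -2052018720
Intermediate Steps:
I(u) = 143 (I(u) = 50 + 93 = 143)
(-44322 - 26535)*(28817 + I(-69)) = (-44322 - 26535)*(28817 + 143) = -70857*28960 = -2052018720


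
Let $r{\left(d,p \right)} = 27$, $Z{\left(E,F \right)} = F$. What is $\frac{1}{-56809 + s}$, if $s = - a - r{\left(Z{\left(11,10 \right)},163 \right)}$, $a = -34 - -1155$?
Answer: $- \frac{1}{57957} \approx -1.7254 \cdot 10^{-5}$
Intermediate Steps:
$a = 1121$ ($a = -34 + 1155 = 1121$)
$s = -1148$ ($s = \left(-1\right) 1121 - 27 = -1121 - 27 = -1148$)
$\frac{1}{-56809 + s} = \frac{1}{-56809 - 1148} = \frac{1}{-57957} = - \frac{1}{57957}$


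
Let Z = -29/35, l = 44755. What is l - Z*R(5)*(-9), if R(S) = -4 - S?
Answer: 1568774/35 ≈ 44822.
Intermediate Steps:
Z = -29/35 (Z = -29*1/35 = -29/35 ≈ -0.82857)
l - Z*R(5)*(-9) = 44755 - (-29*(-4 - 1*5)/35)*(-9) = 44755 - (-29*(-4 - 5)/35)*(-9) = 44755 - (-29/35*(-9))*(-9) = 44755 - 261*(-9)/35 = 44755 - 1*(-2349/35) = 44755 + 2349/35 = 1568774/35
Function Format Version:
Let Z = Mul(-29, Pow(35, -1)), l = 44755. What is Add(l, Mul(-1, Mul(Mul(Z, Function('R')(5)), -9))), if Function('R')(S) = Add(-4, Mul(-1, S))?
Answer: Rational(1568774, 35) ≈ 44822.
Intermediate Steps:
Z = Rational(-29, 35) (Z = Mul(-29, Rational(1, 35)) = Rational(-29, 35) ≈ -0.82857)
Add(l, Mul(-1, Mul(Mul(Z, Function('R')(5)), -9))) = Add(44755, Mul(-1, Mul(Mul(Rational(-29, 35), Add(-4, Mul(-1, 5))), -9))) = Add(44755, Mul(-1, Mul(Mul(Rational(-29, 35), Add(-4, -5)), -9))) = Add(44755, Mul(-1, Mul(Mul(Rational(-29, 35), -9), -9))) = Add(44755, Mul(-1, Mul(Rational(261, 35), -9))) = Add(44755, Mul(-1, Rational(-2349, 35))) = Add(44755, Rational(2349, 35)) = Rational(1568774, 35)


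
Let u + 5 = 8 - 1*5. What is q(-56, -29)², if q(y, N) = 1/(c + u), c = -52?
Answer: 1/2916 ≈ 0.00034294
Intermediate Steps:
u = -2 (u = -5 + (8 - 1*5) = -5 + (8 - 5) = -5 + 3 = -2)
q(y, N) = -1/54 (q(y, N) = 1/(-52 - 2) = 1/(-54) = -1/54)
q(-56, -29)² = (-1/54)² = 1/2916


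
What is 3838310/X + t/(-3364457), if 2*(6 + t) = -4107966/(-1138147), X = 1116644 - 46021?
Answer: 14697840787420459567/4099679526718984517 ≈ 3.5851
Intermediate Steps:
X = 1070623
t = -4774899/1138147 (t = -6 + (-4107966/(-1138147))/2 = -6 + (-4107966*(-1/1138147))/2 = -6 + (1/2)*(4107966/1138147) = -6 + 2053983/1138147 = -4774899/1138147 ≈ -4.1953)
3838310/X + t/(-3364457) = 3838310/1070623 - 4774899/1138147/(-3364457) = 3838310*(1/1070623) - 4774899/1138147*(-1/3364457) = 3838310/1070623 + 4774899/3829246641179 = 14697840787420459567/4099679526718984517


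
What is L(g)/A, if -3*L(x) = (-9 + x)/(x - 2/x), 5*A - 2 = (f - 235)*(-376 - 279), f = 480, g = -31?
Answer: 6200/461680821 ≈ 1.3429e-5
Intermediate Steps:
A = -160473/5 (A = ⅖ + ((480 - 235)*(-376 - 279))/5 = ⅖ + (245*(-655))/5 = ⅖ + (⅕)*(-160475) = ⅖ - 32095 = -160473/5 ≈ -32095.)
L(x) = -(-9 + x)/(3*(x - 2/x))
L(g)/A = ((⅓)*(-31)*(9 - 1*(-31))/(-2 + (-31)²))/(-160473/5) = ((⅓)*(-31)*(9 + 31)/(-2 + 961))*(-5/160473) = ((⅓)*(-31)*40/959)*(-5/160473) = ((⅓)*(-31)*(1/959)*40)*(-5/160473) = -1240/2877*(-5/160473) = 6200/461680821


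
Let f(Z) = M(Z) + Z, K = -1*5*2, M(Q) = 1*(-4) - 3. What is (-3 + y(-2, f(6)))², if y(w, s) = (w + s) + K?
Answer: 256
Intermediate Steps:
M(Q) = -7 (M(Q) = -4 - 3 = -7)
K = -10 (K = -5*2 = -10)
f(Z) = -7 + Z
y(w, s) = -10 + s + w (y(w, s) = (w + s) - 10 = (s + w) - 10 = -10 + s + w)
(-3 + y(-2, f(6)))² = (-3 + (-10 + (-7 + 6) - 2))² = (-3 + (-10 - 1 - 2))² = (-3 - 13)² = (-16)² = 256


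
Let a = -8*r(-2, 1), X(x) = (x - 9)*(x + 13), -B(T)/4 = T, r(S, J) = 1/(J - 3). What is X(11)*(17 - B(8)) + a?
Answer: 2356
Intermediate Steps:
r(S, J) = 1/(-3 + J)
B(T) = -4*T
X(x) = (-9 + x)*(13 + x)
a = 4 (a = -8/(-3 + 1) = -8/(-2) = -8*(-½) = 4)
X(11)*(17 - B(8)) + a = (-117 + 11² + 4*11)*(17 - (-4)*8) + 4 = (-117 + 121 + 44)*(17 - 1*(-32)) + 4 = 48*(17 + 32) + 4 = 48*49 + 4 = 2352 + 4 = 2356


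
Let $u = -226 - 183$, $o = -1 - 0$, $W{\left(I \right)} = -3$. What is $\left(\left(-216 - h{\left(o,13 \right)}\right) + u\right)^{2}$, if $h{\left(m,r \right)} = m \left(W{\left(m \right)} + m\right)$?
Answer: $395641$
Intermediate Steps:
$o = -1$ ($o = -1 + 0 = -1$)
$h{\left(m,r \right)} = m \left(-3 + m\right)$
$u = -409$ ($u = -226 - 183 = -409$)
$\left(\left(-216 - h{\left(o,13 \right)}\right) + u\right)^{2} = \left(\left(-216 - - (-3 - 1)\right) - 409\right)^{2} = \left(\left(-216 - \left(-1\right) \left(-4\right)\right) - 409\right)^{2} = \left(\left(-216 - 4\right) - 409\right)^{2} = \left(-220 - 409\right)^{2} = \left(-629\right)^{2} = 395641$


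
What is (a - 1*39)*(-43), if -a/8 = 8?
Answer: 4429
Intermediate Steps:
a = -64 (a = -8*8 = -64)
(a - 1*39)*(-43) = (-64 - 1*39)*(-43) = (-64 - 39)*(-43) = -103*(-43) = 4429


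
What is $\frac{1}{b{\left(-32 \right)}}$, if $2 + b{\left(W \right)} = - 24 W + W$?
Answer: $\frac{1}{734} \approx 0.0013624$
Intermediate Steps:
$b{\left(W \right)} = -2 - 23 W$ ($b{\left(W \right)} = -2 + \left(- 24 W + W\right) = -2 - 23 W$)
$\frac{1}{b{\left(-32 \right)}} = \frac{1}{-2 - -736} = \frac{1}{-2 + 736} = \frac{1}{734}$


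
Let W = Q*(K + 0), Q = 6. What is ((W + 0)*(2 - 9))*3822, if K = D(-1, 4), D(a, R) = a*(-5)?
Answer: -802620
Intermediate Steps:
D(a, R) = -5*a
K = 5 (K = -5*(-1) = 5)
W = 30 (W = 6*(5 + 0) = 6*5 = 30)
((W + 0)*(2 - 9))*3822 = ((30 + 0)*(2 - 9))*3822 = (30*(-7))*3822 = -210*3822 = -802620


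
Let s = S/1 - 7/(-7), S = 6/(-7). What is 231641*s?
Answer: 231641/7 ≈ 33092.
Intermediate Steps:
S = -6/7 (S = 6*(-⅐) = -6/7 ≈ -0.85714)
s = ⅐ (s = -6/7/1 - 7/(-7) = -6/7*1 - 7*(-⅐) = -6/7 + 1 = ⅐ ≈ 0.14286)
231641*s = 231641*(⅐) = 231641/7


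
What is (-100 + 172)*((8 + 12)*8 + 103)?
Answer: 18936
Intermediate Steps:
(-100 + 172)*((8 + 12)*8 + 103) = 72*(20*8 + 103) = 72*(160 + 103) = 72*263 = 18936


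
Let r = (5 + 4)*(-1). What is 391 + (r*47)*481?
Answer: -203072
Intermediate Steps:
r = -9 (r = 9*(-1) = -9)
391 + (r*47)*481 = 391 - 9*47*481 = 391 - 423*481 = 391 - 203463 = -203072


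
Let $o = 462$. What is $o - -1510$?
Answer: $1972$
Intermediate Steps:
$o - -1510 = 462 - -1510 = 462 + 1510 = 1972$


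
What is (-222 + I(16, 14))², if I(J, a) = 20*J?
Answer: 9604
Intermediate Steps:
(-222 + I(16, 14))² = (-222 + 20*16)² = (-222 + 320)² = 98² = 9604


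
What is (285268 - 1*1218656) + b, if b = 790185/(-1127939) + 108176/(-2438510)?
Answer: -1283638452268154467/1375245265445 ≈ -9.3339e+5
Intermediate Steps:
b = -1024444976807/1375245265445 (b = 790185*(-1/1127939) + 108176*(-1/2438510) = -790185/1127939 - 54088/1219255 = -1024444976807/1375245265445 ≈ -0.74492)
(285268 - 1*1218656) + b = (285268 - 1*1218656) - 1024444976807/1375245265445 = (285268 - 1218656) - 1024444976807/1375245265445 = -933388 - 1024444976807/1375245265445 = -1283638452268154467/1375245265445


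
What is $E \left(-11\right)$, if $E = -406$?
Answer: $4466$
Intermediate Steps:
$E \left(-11\right) = \left(-406\right) \left(-11\right) = 4466$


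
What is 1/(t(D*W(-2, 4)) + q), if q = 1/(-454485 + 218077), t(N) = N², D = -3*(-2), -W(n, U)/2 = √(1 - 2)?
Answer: -236408/34042753 ≈ -0.0069444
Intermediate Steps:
W(n, U) = -2*I (W(n, U) = -2*√(1 - 2) = -2*I)
D = 6
q = -1/236408 (q = 1/(-236408) = -1/236408 ≈ -4.2300e-6)
1/(t(D*W(-2, 4)) + q) = 1/((6*(-2*I))² - 1/236408) = 1/((-12*I)² - 1/236408) = 1/(-144 - 1/236408) = 1/(-34042753/236408) = -236408/34042753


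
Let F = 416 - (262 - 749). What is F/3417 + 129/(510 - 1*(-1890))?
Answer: 289777/911200 ≈ 0.31802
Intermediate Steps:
F = 903 (F = 416 - 1*(-487) = 416 + 487 = 903)
F/3417 + 129/(510 - 1*(-1890)) = 903/3417 + 129/(510 - 1*(-1890)) = 903*(1/3417) + 129/(510 + 1890) = 301/1139 + 129/2400 = 301/1139 + 129*(1/2400) = 301/1139 + 43/800 = 289777/911200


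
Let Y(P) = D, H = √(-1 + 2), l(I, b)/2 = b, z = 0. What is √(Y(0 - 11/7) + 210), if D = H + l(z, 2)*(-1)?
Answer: 3*√23 ≈ 14.387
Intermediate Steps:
l(I, b) = 2*b
H = 1 (H = √1 = 1)
D = -3 (D = 1 + (2*2)*(-1) = 1 + 4*(-1) = 1 - 4 = -3)
Y(P) = -3
√(Y(0 - 11/7) + 210) = √(-3 + 210) = √207 = 3*√23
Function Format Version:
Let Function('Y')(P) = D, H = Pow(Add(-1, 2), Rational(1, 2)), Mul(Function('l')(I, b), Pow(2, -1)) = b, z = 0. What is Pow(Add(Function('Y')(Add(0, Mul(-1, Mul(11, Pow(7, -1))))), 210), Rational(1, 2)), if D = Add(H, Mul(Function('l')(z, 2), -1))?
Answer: Mul(3, Pow(23, Rational(1, 2))) ≈ 14.387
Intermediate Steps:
Function('l')(I, b) = Mul(2, b)
H = 1 (H = Pow(1, Rational(1, 2)) = 1)
D = -3 (D = Add(1, Mul(Mul(2, 2), -1)) = Add(1, Mul(4, -1)) = Add(1, -4) = -3)
Function('Y')(P) = -3
Pow(Add(Function('Y')(Add(0, Mul(-1, Mul(11, Pow(7, -1))))), 210), Rational(1, 2)) = Pow(Add(-3, 210), Rational(1, 2)) = Pow(207, Rational(1, 2)) = Mul(3, Pow(23, Rational(1, 2)))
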